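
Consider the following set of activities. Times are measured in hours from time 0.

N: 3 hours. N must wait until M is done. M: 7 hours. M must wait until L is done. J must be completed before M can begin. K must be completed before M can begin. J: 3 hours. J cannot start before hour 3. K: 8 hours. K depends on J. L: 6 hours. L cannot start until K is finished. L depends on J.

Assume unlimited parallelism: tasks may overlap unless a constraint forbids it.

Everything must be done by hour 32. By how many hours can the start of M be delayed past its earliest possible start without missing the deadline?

2

J cannot begin until its own release at hour 3. It runs from hour 3 to 3 + 3 = hour 6.
K cannot begin until J (finishes hour 6). It runs from hour 6 to 6 + 8 = hour 14.
L cannot start until K (finishes hour 14); J (finishes hour 6). The controlling bound is hour 14, so L finishes at 14 + 6 = hour 20.
M cannot start until L (finishes hour 20); J (finishes hour 6); K (finishes hour 14). The controlling bound is hour 20, so M finishes at 20 + 7 = hour 27.

Working backward from the deadline:
To finish by hour 32, N (duration 3) must start no later than hour 29.
M has to be done before N (must start by hour 29). That means finishing by hour 29, i.e. starting by 29 − 7 = hour 22.
So M can start as early as hour 20 and as late as hour 22, giving 22 − 20 = 2 hours of slack.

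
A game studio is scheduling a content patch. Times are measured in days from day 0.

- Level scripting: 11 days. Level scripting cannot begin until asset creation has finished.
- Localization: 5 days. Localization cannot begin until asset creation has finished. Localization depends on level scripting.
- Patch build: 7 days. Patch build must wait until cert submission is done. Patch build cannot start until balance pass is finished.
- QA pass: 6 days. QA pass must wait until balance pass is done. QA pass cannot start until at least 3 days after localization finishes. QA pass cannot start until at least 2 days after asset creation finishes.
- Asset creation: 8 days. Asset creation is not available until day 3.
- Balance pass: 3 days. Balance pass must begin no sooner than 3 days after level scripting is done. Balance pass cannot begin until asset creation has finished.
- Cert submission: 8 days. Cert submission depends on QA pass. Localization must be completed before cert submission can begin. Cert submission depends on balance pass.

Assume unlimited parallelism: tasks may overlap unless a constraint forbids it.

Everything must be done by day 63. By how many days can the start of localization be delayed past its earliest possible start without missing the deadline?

12

After its own release at day 3, asset creation can start at day 3 and finishes at day 11.
Level scripting cannot begin until asset creation (finishes day 11). It runs from day 11 to 11 + 11 = day 22.
Localization has to wait for asset creation (finishes day 11); level scripting (finishes day 22). The latest of these is day 22, so localization runs day 22 to 22 + 5 = day 27.

Working backward from the deadline:
To finish by day 63, patch build (duration 7) must start no later than day 56.
Cert submission must finish before patch build (must start by day 56). With an 8-day duration, cert submission must start by 56 − 8 = day 48.
QA pass must finish before cert submission (must start by day 48). With a 6-day duration, QA pass must start by 48 − 6 = day 42.
Localization must finish in time for QA pass (must start by day 42, minus 3-day gap → day 39); cert submission (must start by day 48). The tightest is day 39, so localization must start by 39 − 5 = day 34.
So localization can start as early as day 22 and as late as day 34, giving 34 − 22 = 12 days of slack.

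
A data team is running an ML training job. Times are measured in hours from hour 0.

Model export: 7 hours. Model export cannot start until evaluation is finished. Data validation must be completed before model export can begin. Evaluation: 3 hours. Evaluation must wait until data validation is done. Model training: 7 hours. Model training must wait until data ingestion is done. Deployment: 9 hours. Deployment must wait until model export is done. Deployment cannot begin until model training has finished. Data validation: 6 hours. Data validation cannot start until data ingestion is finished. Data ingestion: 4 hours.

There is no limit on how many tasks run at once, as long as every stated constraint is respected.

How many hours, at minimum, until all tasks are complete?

Data ingestion can start immediately at hour 0; it finishes at hour 4.
Model training waits on data ingestion (finishes hour 4), so it starts at hour 4 and finishes at 4 + 7 = hour 11.
Data validation waits on data ingestion (finishes hour 4), so it starts at hour 4 and finishes at 4 + 6 = hour 10.
Evaluation waits on data validation (finishes hour 10), so it starts at hour 10 and finishes at 10 + 3 = hour 13.
For model export: evaluation (finishes hour 13); data validation (finishes hour 10). Taking the maximum gives a start of hour 13, and it finishes at 13 + 7 = hour 20.
For deployment: model export (finishes hour 20); model training (finishes hour 11). Taking the maximum gives a start of hour 20, and it finishes at 20 + 9 = hour 29.
All tasks are finished once the last one completes. Finish times: Data ingestion at 4, Data validation at 10, Model training at 11, Evaluation at 13, Model export at 20, Deployment at 29. The latest is hour 29.

29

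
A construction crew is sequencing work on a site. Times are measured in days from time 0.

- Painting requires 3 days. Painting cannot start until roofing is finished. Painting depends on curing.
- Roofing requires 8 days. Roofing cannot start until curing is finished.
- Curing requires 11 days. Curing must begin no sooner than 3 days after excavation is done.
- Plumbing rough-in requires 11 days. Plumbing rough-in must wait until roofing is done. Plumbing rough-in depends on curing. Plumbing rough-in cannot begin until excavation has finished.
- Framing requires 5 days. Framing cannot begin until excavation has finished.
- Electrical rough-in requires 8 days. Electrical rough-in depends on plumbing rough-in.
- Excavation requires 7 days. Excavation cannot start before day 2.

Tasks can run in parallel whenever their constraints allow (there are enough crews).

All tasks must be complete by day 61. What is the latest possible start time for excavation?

Electrical rough-in has no dependents, so it just needs to finish by day 61. Starting by 61 − 8 = day 53 achieves that.
Plumbing rough-in must finish before electrical rough-in (must start by day 53). With an 11-day duration, plumbing rough-in must start by 53 − 11 = day 42.
Painting has no dependents, so it just needs to finish by day 61. Starting by 61 − 3 = day 58 achieves that.
Roofing has several dependents: plumbing rough-in (must start by day 42); painting (must start by day 58). The earliest of those limits is day 42, so roofing must start by 42 − 8 = day 34.
For curing: roofing (must start by day 34); plumbing rough-in (must start by day 42); painting (must start by day 58). The most restrictive is day 34; with an 11-day duration, curing must start by day 23.
Nothing follows framing; the deadline of day 61 is its only limit. It must start by 61 − 5 = day 56.
Excavation must finish in time for curing (must start by day 23, minus 3-day gap → day 20); framing (must start by day 56); plumbing rough-in (must start by day 42). The tightest is day 20, so excavation must start by 20 − 7 = day 13.

13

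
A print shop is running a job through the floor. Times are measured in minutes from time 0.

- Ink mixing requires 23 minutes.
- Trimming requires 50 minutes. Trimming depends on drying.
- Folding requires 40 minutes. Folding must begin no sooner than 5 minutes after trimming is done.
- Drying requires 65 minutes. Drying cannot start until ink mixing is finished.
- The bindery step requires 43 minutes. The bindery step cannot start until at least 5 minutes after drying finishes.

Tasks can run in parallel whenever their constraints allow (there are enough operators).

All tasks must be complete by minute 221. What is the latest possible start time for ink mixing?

To finish by minute 221, folding (duration 40) must start no later than minute 181.
Since folding (must start by minute 181, minus 5-minute gap → minute 176) depends on it, trimming must finish by minute 176. Backing off its 50-minute duration gives a latest start of minute 126.
The bindery step has no dependents, so it just needs to finish by minute 221. Starting by 221 − 43 = minute 178 achieves that.
Drying has several dependents: trimming (must start by minute 126); the bindery step (must start by minute 178, minus 5-minute gap → minute 173). The earliest of those limits is minute 126, so drying must start by 126 − 65 = minute 61.
Ink mixing feeds into drying (must start by minute 61); so ink mixing must finish by minute 61 and therefore start by minute 38.

38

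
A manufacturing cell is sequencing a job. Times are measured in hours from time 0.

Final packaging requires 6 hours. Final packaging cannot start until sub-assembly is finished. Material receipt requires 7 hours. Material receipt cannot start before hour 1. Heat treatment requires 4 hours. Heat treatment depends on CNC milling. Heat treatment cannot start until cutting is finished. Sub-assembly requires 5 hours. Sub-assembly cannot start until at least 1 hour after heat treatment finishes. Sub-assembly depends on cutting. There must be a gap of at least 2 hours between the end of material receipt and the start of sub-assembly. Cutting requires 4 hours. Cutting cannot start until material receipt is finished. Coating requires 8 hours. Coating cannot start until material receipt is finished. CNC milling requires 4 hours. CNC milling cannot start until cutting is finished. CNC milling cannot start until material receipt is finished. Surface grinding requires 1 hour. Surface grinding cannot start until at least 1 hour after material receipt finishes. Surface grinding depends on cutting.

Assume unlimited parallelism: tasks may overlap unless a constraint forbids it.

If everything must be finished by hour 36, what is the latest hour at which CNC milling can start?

16

Final packaging has no dependents, so it just needs to finish by hour 36. Starting by 36 − 6 = hour 30 achieves that.
Sub-assembly feeds into final packaging (must start by hour 30); so sub-assembly must finish by hour 30 and therefore start by hour 25.
Heat treatment feeds into sub-assembly (must start by hour 25, minus 1-hour gap → hour 24); so heat treatment must finish by hour 24 and therefore start by hour 20.
CNC milling must finish before heat treatment (must start by hour 20). With a 4-hour duration, CNC milling must start by 20 − 4 = hour 16.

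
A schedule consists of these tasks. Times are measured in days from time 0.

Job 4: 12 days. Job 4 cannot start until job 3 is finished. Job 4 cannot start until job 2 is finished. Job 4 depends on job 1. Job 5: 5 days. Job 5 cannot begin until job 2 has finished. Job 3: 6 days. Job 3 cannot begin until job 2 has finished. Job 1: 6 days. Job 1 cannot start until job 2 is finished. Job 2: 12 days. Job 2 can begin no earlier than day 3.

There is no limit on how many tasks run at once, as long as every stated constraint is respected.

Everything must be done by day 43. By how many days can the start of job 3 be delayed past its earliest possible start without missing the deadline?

10

After its own release at day 3, job 2 can start at day 3 and finishes at day 15.
Job 3 cannot begin until job 2 (finishes day 15). It runs from day 15 to 15 + 6 = day 21.

Working backward from the deadline:
Nothing follows job 4; the deadline of day 43 is its only limit. It must start by 43 − 12 = day 31.
Job 3 must finish before job 4 (must start by day 31). With a 6-day duration, job 3 must start by 31 − 6 = day 25.
So job 3 can start as early as day 15 and as late as day 25, giving 25 − 15 = 10 days of slack.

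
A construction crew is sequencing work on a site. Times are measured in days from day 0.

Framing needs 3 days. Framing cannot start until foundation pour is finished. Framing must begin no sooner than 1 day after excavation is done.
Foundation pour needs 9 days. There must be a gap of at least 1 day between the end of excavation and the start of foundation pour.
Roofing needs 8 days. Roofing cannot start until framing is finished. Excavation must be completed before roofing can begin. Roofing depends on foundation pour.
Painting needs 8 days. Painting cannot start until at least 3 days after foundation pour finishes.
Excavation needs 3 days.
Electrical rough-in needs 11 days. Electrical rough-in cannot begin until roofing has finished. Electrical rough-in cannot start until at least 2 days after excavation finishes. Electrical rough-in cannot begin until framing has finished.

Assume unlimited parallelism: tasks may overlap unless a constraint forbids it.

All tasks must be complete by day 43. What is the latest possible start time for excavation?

To finish by day 43, electrical rough-in (duration 11) must start no later than day 32.
Roofing must finish before electrical rough-in (must start by day 32). With an 8-day duration, roofing must start by 32 − 8 = day 24.
Framing has several dependents: roofing (must start by day 24); electrical rough-in (must start by day 32). The earliest of those limits is day 24, so framing must start by 24 − 3 = day 21.
Painting has no dependents, so it just needs to finish by day 43. Starting by 43 − 8 = day 35 achieves that.
Foundation pour feeds framing (must start by day 21); roofing (must start by day 24); painting (must start by day 35, minus 3-day gap → day 32). Taking the minimum, foundation pour must finish by day 21 and start by 21 − 9 = day 12.
For excavation: foundation pour (must start by day 12, minus 1-day gap → day 11); framing (must start by day 21, minus 1-day gap → day 20); roofing (must start by day 24); electrical rough-in (must start by day 32, minus 2-day gap → day 30). The most restrictive is day 11; with a 3-day duration, excavation must start by day 8.

8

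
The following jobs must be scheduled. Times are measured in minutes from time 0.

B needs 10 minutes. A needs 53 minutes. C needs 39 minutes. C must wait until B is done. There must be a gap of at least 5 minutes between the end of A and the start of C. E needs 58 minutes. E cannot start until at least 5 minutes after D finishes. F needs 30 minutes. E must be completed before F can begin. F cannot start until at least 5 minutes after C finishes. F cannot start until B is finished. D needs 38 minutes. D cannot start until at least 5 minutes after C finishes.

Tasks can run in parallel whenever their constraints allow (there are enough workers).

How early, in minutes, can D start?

102

B can start immediately at minute 0; it finishes at minute 10.
Nothing blocks A, so it runs from minute 0 to minute 53.
C needs all of B (finishes minute 10); A (finishes minute 53, plus 5-minute gap → minute 58). That puts its earliest start at minute 58; it finishes at 58 + 39 = minute 97.
D waits on C (finishes minute 97, plus 5-minute gap → minute 102), so the earliest it can start is minute 102.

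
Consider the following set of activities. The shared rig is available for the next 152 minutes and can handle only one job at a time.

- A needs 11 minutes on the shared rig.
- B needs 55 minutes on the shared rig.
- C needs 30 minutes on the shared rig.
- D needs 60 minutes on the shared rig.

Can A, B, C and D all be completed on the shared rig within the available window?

Running back to back, the jobs need 11 + 55 + 30 + 60 = 156 minutes on the shared rig.
Since 156 > 152, they cannot all fit.

No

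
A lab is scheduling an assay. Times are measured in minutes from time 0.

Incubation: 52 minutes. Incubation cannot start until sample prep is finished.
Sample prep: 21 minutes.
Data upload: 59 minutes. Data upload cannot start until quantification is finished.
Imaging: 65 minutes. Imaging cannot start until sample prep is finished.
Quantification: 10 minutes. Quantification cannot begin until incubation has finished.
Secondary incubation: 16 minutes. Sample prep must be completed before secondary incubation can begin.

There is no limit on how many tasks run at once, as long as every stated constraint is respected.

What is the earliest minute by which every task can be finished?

142

Sample prep has no prerequisites, so it starts at minute 0 and finishes at minute 21.
Imaging cannot begin until sample prep (finishes minute 21). It runs from minute 21 to 21 + 65 = minute 86.
After sample prep (finishes minute 21), secondary incubation can start at minute 21 and finishes at minute 37.
Incubation waits on sample prep (finishes minute 21), so it starts at minute 21 and finishes at 21 + 52 = minute 73.
Quantification cannot begin until incubation (finishes minute 73). It runs from minute 73 to 73 + 10 = minute 83.
Data upload waits on quantification (finishes minute 83), so it starts at minute 83 and finishes at 83 + 59 = minute 142.
All tasks are finished once the last one completes. Finish times: Sample prep at 21, Incubation at 73, Secondary incubation at 37, Imaging at 86, Quantification at 83, Data upload at 142. The latest is minute 142.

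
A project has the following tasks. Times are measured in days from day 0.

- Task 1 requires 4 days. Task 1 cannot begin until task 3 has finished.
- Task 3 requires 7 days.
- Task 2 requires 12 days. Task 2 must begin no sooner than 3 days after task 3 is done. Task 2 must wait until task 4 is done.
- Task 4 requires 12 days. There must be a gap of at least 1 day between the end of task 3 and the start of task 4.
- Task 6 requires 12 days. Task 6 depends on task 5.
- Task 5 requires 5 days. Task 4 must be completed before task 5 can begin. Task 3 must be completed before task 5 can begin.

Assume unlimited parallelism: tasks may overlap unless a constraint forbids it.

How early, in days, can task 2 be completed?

32

Nothing blocks task 3, so it runs from day 0 to day 7.
Task 4 waits on task 3 (finishes day 7, plus 1-day gap → day 8), so it starts at day 8 and finishes at 8 + 12 = day 20.
Task 2 cannot start until task 3 (finishes day 7, plus 3-day gap → day 10); task 4 (finishes day 20). The controlling bound is day 20, so task 2 finishes at 20 + 12 = day 32.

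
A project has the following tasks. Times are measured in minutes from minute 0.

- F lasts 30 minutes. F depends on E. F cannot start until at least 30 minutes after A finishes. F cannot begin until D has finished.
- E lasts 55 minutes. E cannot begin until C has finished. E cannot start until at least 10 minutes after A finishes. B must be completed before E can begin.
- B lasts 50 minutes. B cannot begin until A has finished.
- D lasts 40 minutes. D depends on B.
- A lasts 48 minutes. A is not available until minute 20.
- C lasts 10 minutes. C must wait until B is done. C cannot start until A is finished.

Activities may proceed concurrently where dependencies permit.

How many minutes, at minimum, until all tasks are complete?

213

After its own release at minute 20, A can start at minute 20 and finishes at minute 68.
B waits on A (finishes minute 68), so it starts at minute 68 and finishes at 68 + 50 = minute 118.
After B (finishes minute 118), D can start at minute 118 and finishes at minute 158.
For C: B (finishes minute 118); A (finishes minute 68). Taking the maximum gives a start of minute 118, and it finishes at 118 + 10 = minute 128.
E cannot start until C (finishes minute 128); A (finishes minute 68, plus 10-minute gap → minute 78); B (finishes minute 118). The controlling bound is minute 128, so E finishes at 128 + 55 = minute 183.
F cannot start until E (finishes minute 183); A (finishes minute 68, plus 30-minute gap → minute 98); D (finishes minute 158). The controlling bound is minute 183, so F finishes at 183 + 30 = minute 213.
All tasks are finished once the last one completes. Finish times: A at 68, B at 118, C at 128, D at 158, E at 183, F at 213. The latest is minute 213.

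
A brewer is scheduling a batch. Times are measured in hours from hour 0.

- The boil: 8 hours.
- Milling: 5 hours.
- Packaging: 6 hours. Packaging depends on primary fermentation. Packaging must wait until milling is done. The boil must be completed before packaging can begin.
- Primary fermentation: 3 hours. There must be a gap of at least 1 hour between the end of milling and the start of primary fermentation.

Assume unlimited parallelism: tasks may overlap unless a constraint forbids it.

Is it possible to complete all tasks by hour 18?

Nothing blocks the boil, so it runs from hour 0 to hour 8.
Nothing blocks milling, so it runs from hour 0 to hour 5.
After milling (finishes hour 5, plus 1-hour gap → hour 6), primary fermentation can start at hour 6 and finishes at hour 9.
For packaging: primary fermentation (finishes hour 9); milling (finishes hour 5); the boil (finishes hour 8). Taking the maximum gives a start of hour 9, and it finishes at 9 + 6 = hour 15.
Every task is finished by hour 15, which is no later than the deadline of 18, so the schedule is feasible.

Yes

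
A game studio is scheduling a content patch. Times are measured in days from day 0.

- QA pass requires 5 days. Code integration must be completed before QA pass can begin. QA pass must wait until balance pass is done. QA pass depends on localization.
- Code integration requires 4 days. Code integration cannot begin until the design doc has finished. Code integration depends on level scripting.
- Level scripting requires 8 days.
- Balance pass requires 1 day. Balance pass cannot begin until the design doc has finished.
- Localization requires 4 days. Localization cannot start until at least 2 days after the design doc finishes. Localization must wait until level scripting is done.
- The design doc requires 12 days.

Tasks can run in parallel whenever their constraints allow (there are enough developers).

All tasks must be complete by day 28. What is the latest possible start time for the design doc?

5

Nothing follows QA pass; the deadline of day 28 is its only limit. It must start by 28 − 5 = day 23.
Code integration has to be done before QA pass (must start by day 23). That means finishing by day 23, i.e. starting by 23 − 4 = day 19.
Balance pass feeds into QA pass (must start by day 23); so balance pass must finish by day 23 and therefore start by day 22.
Localization has to be done before QA pass (must start by day 23). That means finishing by day 23, i.e. starting by 23 − 4 = day 19.
For the design doc: code integration (must start by day 19); balance pass (must start by day 22); localization (must start by day 19, minus 2-day gap → day 17). The most restrictive is day 17; with a 12-day duration, the design doc must start by day 5.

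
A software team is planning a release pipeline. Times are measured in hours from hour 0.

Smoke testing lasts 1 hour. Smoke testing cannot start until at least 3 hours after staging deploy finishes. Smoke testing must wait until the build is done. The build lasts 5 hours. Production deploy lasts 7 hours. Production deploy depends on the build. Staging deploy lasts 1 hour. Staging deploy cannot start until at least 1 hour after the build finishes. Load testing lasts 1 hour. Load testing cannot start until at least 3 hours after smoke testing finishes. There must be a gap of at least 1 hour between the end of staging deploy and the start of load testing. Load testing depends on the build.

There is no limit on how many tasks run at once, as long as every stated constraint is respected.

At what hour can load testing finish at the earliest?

The build has no prerequisites, so it starts at hour 0 and finishes at hour 5.
Staging deploy waits on the build (finishes hour 5, plus 1-hour gap → hour 6), so it starts at hour 6 and finishes at 6 + 1 = hour 7.
Smoke testing cannot start until staging deploy (finishes hour 7, plus 3-hour gap → hour 10); the build (finishes hour 5). The controlling bound is hour 10, so smoke testing finishes at 10 + 1 = hour 11.
For load testing: smoke testing (finishes hour 11, plus 3-hour gap → hour 14); staging deploy (finishes hour 7, plus 1-hour gap → hour 8); the build (finishes hour 5). Taking the maximum gives a start of hour 14, and it finishes at 14 + 1 = hour 15.

15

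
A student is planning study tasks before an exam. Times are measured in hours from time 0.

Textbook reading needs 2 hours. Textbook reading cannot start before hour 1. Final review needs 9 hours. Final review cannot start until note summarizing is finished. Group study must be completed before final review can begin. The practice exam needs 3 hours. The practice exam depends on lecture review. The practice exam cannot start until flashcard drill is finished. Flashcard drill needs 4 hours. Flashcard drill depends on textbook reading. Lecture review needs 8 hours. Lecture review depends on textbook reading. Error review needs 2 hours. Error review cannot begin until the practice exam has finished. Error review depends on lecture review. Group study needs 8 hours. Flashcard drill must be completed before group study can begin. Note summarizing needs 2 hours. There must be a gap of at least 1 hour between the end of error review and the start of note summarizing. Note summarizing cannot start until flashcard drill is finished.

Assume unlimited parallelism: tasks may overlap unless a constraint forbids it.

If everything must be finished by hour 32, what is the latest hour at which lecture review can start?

7

Nothing follows final review; the deadline of hour 32 is its only limit. It must start by 32 − 9 = hour 23.
Note summarizing has to be done before final review (must start by hour 23). That means finishing by hour 23, i.e. starting by 23 − 2 = hour 21.
Since note summarizing (must start by hour 21, minus 1-hour gap → hour 20) depends on it, error review must finish by hour 20. Backing off its 2-hour duration gives a latest start of hour 18.
The practice exam has to be done before error review (must start by hour 18). That means finishing by hour 18, i.e. starting by 18 − 3 = hour 15.
Lecture review feeds the practice exam (must start by hour 15); error review (must start by hour 18). Taking the minimum, lecture review must finish by hour 15 and start by 15 − 8 = hour 7.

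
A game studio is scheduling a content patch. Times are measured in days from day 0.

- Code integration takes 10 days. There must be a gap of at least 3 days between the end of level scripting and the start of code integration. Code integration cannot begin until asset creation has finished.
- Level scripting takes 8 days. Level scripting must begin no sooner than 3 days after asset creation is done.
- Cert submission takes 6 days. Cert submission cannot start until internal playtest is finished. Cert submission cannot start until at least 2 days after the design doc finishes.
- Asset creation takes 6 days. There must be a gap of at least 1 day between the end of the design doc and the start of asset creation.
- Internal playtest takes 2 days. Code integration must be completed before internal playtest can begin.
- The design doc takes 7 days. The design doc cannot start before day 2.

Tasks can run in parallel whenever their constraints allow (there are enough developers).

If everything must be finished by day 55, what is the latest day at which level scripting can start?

To finish by day 55, cert submission (duration 6) must start no later than day 49.
Internal playtest feeds into cert submission (must start by day 49); so internal playtest must finish by day 49 and therefore start by day 47.
Code integration has to be done before internal playtest (must start by day 47). That means finishing by day 47, i.e. starting by 47 − 10 = day 37.
Since code integration (must start by day 37, minus 3-day gap → day 34) depends on it, level scripting must finish by day 34. Backing off its 8-day duration gives a latest start of day 26.

26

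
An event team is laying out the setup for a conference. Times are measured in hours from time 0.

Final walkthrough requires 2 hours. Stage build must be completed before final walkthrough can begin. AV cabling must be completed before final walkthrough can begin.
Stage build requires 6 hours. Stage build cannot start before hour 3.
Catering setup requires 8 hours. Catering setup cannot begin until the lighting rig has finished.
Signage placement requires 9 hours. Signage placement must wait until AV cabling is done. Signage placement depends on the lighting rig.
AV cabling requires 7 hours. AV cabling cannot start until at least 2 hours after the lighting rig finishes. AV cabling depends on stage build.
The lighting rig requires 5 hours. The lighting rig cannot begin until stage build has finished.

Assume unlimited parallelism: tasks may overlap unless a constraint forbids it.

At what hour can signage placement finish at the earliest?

After its own release at hour 3, stage build can start at hour 3 and finishes at hour 9.
The lighting rig waits on stage build (finishes hour 9), so it starts at hour 9 and finishes at 9 + 5 = hour 14.
AV cabling has to wait for the lighting rig (finishes hour 14, plus 2-hour gap → hour 16); stage build (finishes hour 9). The latest of these is hour 16, so AV cabling runs hour 16 to 16 + 7 = hour 23.
Signage placement has to wait for AV cabling (finishes hour 23); the lighting rig (finishes hour 14). The latest of these is hour 23, so signage placement runs hour 23 to 23 + 9 = hour 32.

32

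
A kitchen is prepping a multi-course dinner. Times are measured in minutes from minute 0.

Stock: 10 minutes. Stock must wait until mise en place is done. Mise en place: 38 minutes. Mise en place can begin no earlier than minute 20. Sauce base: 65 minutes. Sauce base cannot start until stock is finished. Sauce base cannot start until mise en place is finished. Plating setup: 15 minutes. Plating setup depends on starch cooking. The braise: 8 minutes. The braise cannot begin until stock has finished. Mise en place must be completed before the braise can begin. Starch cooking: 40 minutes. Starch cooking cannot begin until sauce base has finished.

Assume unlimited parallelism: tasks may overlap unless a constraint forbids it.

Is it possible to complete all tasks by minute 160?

No

After its own release at minute 20, mise en place can start at minute 20 and finishes at minute 58.
Stock waits on mise en place (finishes minute 58), so it starts at minute 58 and finishes at 58 + 10 = minute 68.
The braise needs all of stock (finishes minute 68); mise en place (finishes minute 58). That puts its earliest start at minute 68; it finishes at 68 + 8 = minute 76.
Sauce base has to wait for stock (finishes minute 68); mise en place (finishes minute 58). The latest of these is minute 68, so sauce base runs minute 68 to 68 + 65 = minute 133.
After sauce base (finishes minute 133), starch cooking can start at minute 133 and finishes at minute 173.
Plating setup waits on starch cooking (finishes minute 173), so it starts at minute 173 and finishes at 173 + 15 = minute 188.
The earliest everything can be done is minute 188, which is after the deadline of 160, so it is not possible.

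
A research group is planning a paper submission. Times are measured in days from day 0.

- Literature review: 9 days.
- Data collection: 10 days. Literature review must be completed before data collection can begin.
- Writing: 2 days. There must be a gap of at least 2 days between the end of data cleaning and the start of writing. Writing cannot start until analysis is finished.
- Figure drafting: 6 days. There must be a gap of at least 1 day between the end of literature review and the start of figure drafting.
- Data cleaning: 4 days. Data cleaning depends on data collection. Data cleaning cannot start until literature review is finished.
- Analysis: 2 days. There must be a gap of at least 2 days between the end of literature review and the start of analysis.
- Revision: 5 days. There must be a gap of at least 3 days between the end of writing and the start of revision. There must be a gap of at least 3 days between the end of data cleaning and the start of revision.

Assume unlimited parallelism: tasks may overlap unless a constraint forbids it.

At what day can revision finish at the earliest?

35

Literature review has no prerequisites, so it starts at day 0 and finishes at day 9.
Analysis cannot begin until literature review (finishes day 9, plus 2-day gap → day 11). It runs from day 11 to 11 + 2 = day 13.
Data collection waits on literature review (finishes day 9), so it starts at day 9 and finishes at 9 + 10 = day 19.
Data cleaning cannot start until data collection (finishes day 19); literature review (finishes day 9). The controlling bound is day 19, so data cleaning finishes at 19 + 4 = day 23.
Writing has to wait for data cleaning (finishes day 23, plus 2-day gap → day 25); analysis (finishes day 13). The latest of these is day 25, so writing runs day 25 to 25 + 2 = day 27.
For revision: writing (finishes day 27, plus 3-day gap → day 30); data cleaning (finishes day 23, plus 3-day gap → day 26). Taking the maximum gives a start of day 30, and it finishes at 30 + 5 = day 35.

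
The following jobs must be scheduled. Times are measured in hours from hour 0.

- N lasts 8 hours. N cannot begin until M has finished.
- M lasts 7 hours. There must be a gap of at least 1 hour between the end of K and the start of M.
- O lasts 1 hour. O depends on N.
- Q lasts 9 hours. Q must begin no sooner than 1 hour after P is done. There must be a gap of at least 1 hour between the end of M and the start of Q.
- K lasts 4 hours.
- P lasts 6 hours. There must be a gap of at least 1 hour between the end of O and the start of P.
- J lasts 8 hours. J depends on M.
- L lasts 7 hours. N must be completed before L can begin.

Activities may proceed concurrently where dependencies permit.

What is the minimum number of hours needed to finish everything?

38

K can start immediately at hour 0; it finishes at hour 4.
M cannot begin until K (finishes hour 4, plus 1-hour gap → hour 5). It runs from hour 5 to 5 + 7 = hour 12.
N cannot begin until M (finishes hour 12). It runs from hour 12 to 12 + 8 = hour 20.
O waits on N (finishes hour 20), so it starts at hour 20 and finishes at 20 + 1 = hour 21.
After O (finishes hour 21, plus 1-hour gap → hour 22), P can start at hour 22 and finishes at hour 28.
Q needs all of P (finishes hour 28, plus 1-hour gap → hour 29); M (finishes hour 12, plus 1-hour gap → hour 13). That puts its earliest start at hour 29; it finishes at 29 + 9 = hour 38.
L waits on N (finishes hour 20), so it starts at hour 20 and finishes at 20 + 7 = hour 27.
J waits on M (finishes hour 12), so it starts at hour 12 and finishes at 12 + 8 = hour 20.
All tasks are finished once the last one completes. Finish times: J at 20, K at 4, L at 27, M at 12, N at 20, O at 21, P at 28, Q at 38. The latest is hour 38.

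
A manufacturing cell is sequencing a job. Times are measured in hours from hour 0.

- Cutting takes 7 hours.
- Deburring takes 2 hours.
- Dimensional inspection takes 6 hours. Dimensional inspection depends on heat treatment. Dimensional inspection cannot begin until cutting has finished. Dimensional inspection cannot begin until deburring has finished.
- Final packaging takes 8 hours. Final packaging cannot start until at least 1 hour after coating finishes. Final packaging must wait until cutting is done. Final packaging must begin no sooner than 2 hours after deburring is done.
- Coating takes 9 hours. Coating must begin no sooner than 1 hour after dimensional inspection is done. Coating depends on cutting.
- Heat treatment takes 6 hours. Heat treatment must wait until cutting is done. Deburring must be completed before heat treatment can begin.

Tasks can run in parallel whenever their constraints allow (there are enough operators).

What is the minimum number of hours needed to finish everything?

Nothing blocks deburring, so it runs from hour 0 to hour 2.
Cutting has no prerequisites, so it starts at hour 0 and finishes at hour 7.
Heat treatment has to wait for cutting (finishes hour 7); deburring (finishes hour 2). The latest of these is hour 7, so heat treatment runs hour 7 to 7 + 6 = hour 13.
For dimensional inspection: heat treatment (finishes hour 13); cutting (finishes hour 7); deburring (finishes hour 2). Taking the maximum gives a start of hour 13, and it finishes at 13 + 6 = hour 19.
Coating needs all of dimensional inspection (finishes hour 19, plus 1-hour gap → hour 20); cutting (finishes hour 7). That puts its earliest start at hour 20; it finishes at 20 + 9 = hour 29.
Final packaging cannot start until coating (finishes hour 29, plus 1-hour gap → hour 30); cutting (finishes hour 7); deburring (finishes hour 2, plus 2-hour gap → hour 4). The controlling bound is hour 30, so final packaging finishes at 30 + 8 = hour 38.
All tasks are finished once the last one completes. Finish times: Cutting at 7, Deburring at 2, Heat treatment at 13, Dimensional inspection at 19, Coating at 29, Final packaging at 38. The latest is hour 38.

38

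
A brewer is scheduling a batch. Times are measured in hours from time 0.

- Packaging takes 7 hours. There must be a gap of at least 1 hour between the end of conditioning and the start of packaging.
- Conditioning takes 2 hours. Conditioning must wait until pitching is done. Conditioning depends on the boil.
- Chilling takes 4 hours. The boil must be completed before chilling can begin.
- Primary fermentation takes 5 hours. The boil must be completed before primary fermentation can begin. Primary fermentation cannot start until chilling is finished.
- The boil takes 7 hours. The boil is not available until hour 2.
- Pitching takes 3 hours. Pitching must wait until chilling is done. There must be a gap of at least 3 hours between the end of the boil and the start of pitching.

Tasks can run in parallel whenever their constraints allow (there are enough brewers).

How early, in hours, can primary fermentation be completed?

The boil waits on its own release at hour 2, so it starts at hour 2 and finishes at 2 + 7 = hour 9.
After the boil (finishes hour 9), chilling can start at hour 9 and finishes at hour 13.
For primary fermentation: the boil (finishes hour 9); chilling (finishes hour 13). Taking the maximum gives a start of hour 13, and it finishes at 13 + 5 = hour 18.

18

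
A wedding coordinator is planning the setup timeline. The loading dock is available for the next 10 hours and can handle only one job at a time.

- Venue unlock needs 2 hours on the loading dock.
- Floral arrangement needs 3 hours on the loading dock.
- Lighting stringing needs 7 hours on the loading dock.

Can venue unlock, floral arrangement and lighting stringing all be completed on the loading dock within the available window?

No

Running back to back, the jobs need 2 + 3 + 7 = 12 hours on the loading dock.
Since 12 > 10, they cannot all fit.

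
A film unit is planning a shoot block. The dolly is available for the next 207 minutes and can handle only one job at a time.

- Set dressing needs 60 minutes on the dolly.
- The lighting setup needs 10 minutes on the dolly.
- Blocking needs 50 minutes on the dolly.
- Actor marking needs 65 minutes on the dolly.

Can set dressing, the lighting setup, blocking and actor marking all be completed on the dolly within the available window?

Yes

Running back to back, the jobs need 60 + 10 + 50 + 65 = 185 minutes on the dolly.
Since 185 ≤ 207, they fit within the window.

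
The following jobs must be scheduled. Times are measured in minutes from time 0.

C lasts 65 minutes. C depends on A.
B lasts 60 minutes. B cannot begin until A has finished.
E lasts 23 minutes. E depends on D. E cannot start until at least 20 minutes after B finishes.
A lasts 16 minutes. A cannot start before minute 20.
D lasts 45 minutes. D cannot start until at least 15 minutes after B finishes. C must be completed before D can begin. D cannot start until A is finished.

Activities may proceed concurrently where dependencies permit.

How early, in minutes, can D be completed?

A cannot begin until its own release at minute 20. It runs from minute 20 to 20 + 16 = minute 36.
C cannot begin until A (finishes minute 36). It runs from minute 36 to 36 + 65 = minute 101.
After A (finishes minute 36), B can start at minute 36 and finishes at minute 96.
D cannot start until B (finishes minute 96, plus 15-minute gap → minute 111); C (finishes minute 101); A (finishes minute 36). The controlling bound is minute 111, so D finishes at 111 + 45 = minute 156.

156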